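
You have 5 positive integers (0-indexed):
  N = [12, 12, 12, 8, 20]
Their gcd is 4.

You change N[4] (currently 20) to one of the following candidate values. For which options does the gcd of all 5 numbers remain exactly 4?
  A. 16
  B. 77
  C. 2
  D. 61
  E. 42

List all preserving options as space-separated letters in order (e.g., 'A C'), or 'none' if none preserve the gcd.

Old gcd = 4; gcd of others (without N[4]) = 4
New gcd for candidate v: gcd(4, v). Preserves old gcd iff gcd(4, v) = 4.
  Option A: v=16, gcd(4,16)=4 -> preserves
  Option B: v=77, gcd(4,77)=1 -> changes
  Option C: v=2, gcd(4,2)=2 -> changes
  Option D: v=61, gcd(4,61)=1 -> changes
  Option E: v=42, gcd(4,42)=2 -> changes

Answer: A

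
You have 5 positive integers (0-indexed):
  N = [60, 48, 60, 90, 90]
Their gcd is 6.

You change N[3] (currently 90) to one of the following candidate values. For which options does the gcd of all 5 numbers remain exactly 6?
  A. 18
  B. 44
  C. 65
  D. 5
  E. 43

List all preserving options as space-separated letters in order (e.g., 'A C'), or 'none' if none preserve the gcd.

Old gcd = 6; gcd of others (without N[3]) = 6
New gcd for candidate v: gcd(6, v). Preserves old gcd iff gcd(6, v) = 6.
  Option A: v=18, gcd(6,18)=6 -> preserves
  Option B: v=44, gcd(6,44)=2 -> changes
  Option C: v=65, gcd(6,65)=1 -> changes
  Option D: v=5, gcd(6,5)=1 -> changes
  Option E: v=43, gcd(6,43)=1 -> changes

Answer: A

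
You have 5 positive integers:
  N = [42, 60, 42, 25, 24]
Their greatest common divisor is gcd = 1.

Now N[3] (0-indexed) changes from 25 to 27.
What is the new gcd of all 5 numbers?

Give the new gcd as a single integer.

Numbers: [42, 60, 42, 25, 24], gcd = 1
Change: index 3, 25 -> 27
gcd of the OTHER numbers (without index 3): gcd([42, 60, 42, 24]) = 6
New gcd = gcd(g_others, new_val) = gcd(6, 27) = 3

Answer: 3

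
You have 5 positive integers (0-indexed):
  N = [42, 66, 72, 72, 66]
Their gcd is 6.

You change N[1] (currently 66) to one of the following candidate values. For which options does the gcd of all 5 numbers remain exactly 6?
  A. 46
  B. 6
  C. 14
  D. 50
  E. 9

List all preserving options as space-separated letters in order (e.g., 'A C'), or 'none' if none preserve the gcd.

Answer: B

Derivation:
Old gcd = 6; gcd of others (without N[1]) = 6
New gcd for candidate v: gcd(6, v). Preserves old gcd iff gcd(6, v) = 6.
  Option A: v=46, gcd(6,46)=2 -> changes
  Option B: v=6, gcd(6,6)=6 -> preserves
  Option C: v=14, gcd(6,14)=2 -> changes
  Option D: v=50, gcd(6,50)=2 -> changes
  Option E: v=9, gcd(6,9)=3 -> changes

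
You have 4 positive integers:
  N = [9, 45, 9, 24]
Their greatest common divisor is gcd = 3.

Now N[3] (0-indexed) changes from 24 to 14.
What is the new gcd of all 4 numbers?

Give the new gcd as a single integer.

Answer: 1

Derivation:
Numbers: [9, 45, 9, 24], gcd = 3
Change: index 3, 24 -> 14
gcd of the OTHER numbers (without index 3): gcd([9, 45, 9]) = 9
New gcd = gcd(g_others, new_val) = gcd(9, 14) = 1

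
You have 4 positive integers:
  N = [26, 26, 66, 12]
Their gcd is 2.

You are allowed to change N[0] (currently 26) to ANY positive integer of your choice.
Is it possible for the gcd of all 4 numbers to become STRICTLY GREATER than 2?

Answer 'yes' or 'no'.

Current gcd = 2
gcd of all OTHER numbers (without N[0]=26): gcd([26, 66, 12]) = 2
The new gcd after any change is gcd(2, new_value).
This can be at most 2.
Since 2 = old gcd 2, the gcd can only stay the same or decrease.

Answer: no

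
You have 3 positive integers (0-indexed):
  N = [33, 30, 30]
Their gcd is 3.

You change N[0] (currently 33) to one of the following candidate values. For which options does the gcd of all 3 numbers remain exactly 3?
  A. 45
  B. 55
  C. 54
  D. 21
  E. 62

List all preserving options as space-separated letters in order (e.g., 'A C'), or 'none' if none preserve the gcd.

Answer: D

Derivation:
Old gcd = 3; gcd of others (without N[0]) = 30
New gcd for candidate v: gcd(30, v). Preserves old gcd iff gcd(30, v) = 3.
  Option A: v=45, gcd(30,45)=15 -> changes
  Option B: v=55, gcd(30,55)=5 -> changes
  Option C: v=54, gcd(30,54)=6 -> changes
  Option D: v=21, gcd(30,21)=3 -> preserves
  Option E: v=62, gcd(30,62)=2 -> changes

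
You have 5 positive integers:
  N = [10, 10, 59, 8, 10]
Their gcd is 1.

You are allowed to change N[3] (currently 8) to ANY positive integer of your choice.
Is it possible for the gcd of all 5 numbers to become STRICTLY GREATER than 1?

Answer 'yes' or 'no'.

Current gcd = 1
gcd of all OTHER numbers (without N[3]=8): gcd([10, 10, 59, 10]) = 1
The new gcd after any change is gcd(1, new_value).
This can be at most 1.
Since 1 = old gcd 1, the gcd can only stay the same or decrease.

Answer: no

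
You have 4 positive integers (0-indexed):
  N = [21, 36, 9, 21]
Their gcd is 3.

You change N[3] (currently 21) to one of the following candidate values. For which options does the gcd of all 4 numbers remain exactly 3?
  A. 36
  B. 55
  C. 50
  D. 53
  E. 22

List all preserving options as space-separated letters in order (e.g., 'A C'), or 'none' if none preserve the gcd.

Old gcd = 3; gcd of others (without N[3]) = 3
New gcd for candidate v: gcd(3, v). Preserves old gcd iff gcd(3, v) = 3.
  Option A: v=36, gcd(3,36)=3 -> preserves
  Option B: v=55, gcd(3,55)=1 -> changes
  Option C: v=50, gcd(3,50)=1 -> changes
  Option D: v=53, gcd(3,53)=1 -> changes
  Option E: v=22, gcd(3,22)=1 -> changes

Answer: A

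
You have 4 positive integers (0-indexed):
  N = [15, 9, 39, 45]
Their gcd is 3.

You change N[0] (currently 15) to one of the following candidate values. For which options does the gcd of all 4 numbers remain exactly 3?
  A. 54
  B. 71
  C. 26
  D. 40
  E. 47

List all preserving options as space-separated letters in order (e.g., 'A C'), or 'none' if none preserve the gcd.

Old gcd = 3; gcd of others (without N[0]) = 3
New gcd for candidate v: gcd(3, v). Preserves old gcd iff gcd(3, v) = 3.
  Option A: v=54, gcd(3,54)=3 -> preserves
  Option B: v=71, gcd(3,71)=1 -> changes
  Option C: v=26, gcd(3,26)=1 -> changes
  Option D: v=40, gcd(3,40)=1 -> changes
  Option E: v=47, gcd(3,47)=1 -> changes

Answer: A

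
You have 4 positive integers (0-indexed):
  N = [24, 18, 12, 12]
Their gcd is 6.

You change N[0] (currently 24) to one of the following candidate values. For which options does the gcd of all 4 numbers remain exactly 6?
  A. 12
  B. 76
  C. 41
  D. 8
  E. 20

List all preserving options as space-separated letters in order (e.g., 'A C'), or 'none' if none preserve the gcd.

Old gcd = 6; gcd of others (without N[0]) = 6
New gcd for candidate v: gcd(6, v). Preserves old gcd iff gcd(6, v) = 6.
  Option A: v=12, gcd(6,12)=6 -> preserves
  Option B: v=76, gcd(6,76)=2 -> changes
  Option C: v=41, gcd(6,41)=1 -> changes
  Option D: v=8, gcd(6,8)=2 -> changes
  Option E: v=20, gcd(6,20)=2 -> changes

Answer: A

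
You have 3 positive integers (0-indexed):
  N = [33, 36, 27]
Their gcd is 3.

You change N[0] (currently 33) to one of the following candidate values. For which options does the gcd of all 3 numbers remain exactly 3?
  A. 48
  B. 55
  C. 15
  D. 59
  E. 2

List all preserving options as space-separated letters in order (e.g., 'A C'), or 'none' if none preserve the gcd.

Answer: A C

Derivation:
Old gcd = 3; gcd of others (without N[0]) = 9
New gcd for candidate v: gcd(9, v). Preserves old gcd iff gcd(9, v) = 3.
  Option A: v=48, gcd(9,48)=3 -> preserves
  Option B: v=55, gcd(9,55)=1 -> changes
  Option C: v=15, gcd(9,15)=3 -> preserves
  Option D: v=59, gcd(9,59)=1 -> changes
  Option E: v=2, gcd(9,2)=1 -> changes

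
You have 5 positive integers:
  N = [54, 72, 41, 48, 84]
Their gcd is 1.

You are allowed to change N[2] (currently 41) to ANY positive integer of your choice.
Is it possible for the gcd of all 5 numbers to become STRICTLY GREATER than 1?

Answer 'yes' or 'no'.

Current gcd = 1
gcd of all OTHER numbers (without N[2]=41): gcd([54, 72, 48, 84]) = 6
The new gcd after any change is gcd(6, new_value).
This can be at most 6.
Since 6 > old gcd 1, the gcd CAN increase (e.g., set N[2] = 6).

Answer: yes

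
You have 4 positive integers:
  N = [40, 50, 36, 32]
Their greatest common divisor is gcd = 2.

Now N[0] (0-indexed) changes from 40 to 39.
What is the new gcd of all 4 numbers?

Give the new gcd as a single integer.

Answer: 1

Derivation:
Numbers: [40, 50, 36, 32], gcd = 2
Change: index 0, 40 -> 39
gcd of the OTHER numbers (without index 0): gcd([50, 36, 32]) = 2
New gcd = gcd(g_others, new_val) = gcd(2, 39) = 1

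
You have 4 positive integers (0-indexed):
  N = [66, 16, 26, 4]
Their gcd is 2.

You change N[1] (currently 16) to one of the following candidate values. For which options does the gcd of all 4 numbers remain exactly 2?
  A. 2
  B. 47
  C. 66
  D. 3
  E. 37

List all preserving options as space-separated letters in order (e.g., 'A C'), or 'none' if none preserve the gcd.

Answer: A C

Derivation:
Old gcd = 2; gcd of others (without N[1]) = 2
New gcd for candidate v: gcd(2, v). Preserves old gcd iff gcd(2, v) = 2.
  Option A: v=2, gcd(2,2)=2 -> preserves
  Option B: v=47, gcd(2,47)=1 -> changes
  Option C: v=66, gcd(2,66)=2 -> preserves
  Option D: v=3, gcd(2,3)=1 -> changes
  Option E: v=37, gcd(2,37)=1 -> changes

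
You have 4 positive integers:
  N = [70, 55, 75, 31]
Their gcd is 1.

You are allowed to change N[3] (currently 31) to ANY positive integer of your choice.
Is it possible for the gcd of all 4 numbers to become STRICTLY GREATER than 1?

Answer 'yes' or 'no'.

Answer: yes

Derivation:
Current gcd = 1
gcd of all OTHER numbers (without N[3]=31): gcd([70, 55, 75]) = 5
The new gcd after any change is gcd(5, new_value).
This can be at most 5.
Since 5 > old gcd 1, the gcd CAN increase (e.g., set N[3] = 5).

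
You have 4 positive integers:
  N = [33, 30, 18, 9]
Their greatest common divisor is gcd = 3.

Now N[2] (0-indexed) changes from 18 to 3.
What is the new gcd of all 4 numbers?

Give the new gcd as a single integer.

Numbers: [33, 30, 18, 9], gcd = 3
Change: index 2, 18 -> 3
gcd of the OTHER numbers (without index 2): gcd([33, 30, 9]) = 3
New gcd = gcd(g_others, new_val) = gcd(3, 3) = 3

Answer: 3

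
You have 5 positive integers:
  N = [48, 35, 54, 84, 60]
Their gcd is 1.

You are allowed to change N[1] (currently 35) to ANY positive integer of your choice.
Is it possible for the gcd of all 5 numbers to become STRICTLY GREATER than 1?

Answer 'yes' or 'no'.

Answer: yes

Derivation:
Current gcd = 1
gcd of all OTHER numbers (without N[1]=35): gcd([48, 54, 84, 60]) = 6
The new gcd after any change is gcd(6, new_value).
This can be at most 6.
Since 6 > old gcd 1, the gcd CAN increase (e.g., set N[1] = 6).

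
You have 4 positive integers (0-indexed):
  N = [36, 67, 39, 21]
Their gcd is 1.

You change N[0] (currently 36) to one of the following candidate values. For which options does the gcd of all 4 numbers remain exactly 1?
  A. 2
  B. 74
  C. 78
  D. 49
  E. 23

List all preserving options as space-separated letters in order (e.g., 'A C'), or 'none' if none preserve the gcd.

Answer: A B C D E

Derivation:
Old gcd = 1; gcd of others (without N[0]) = 1
New gcd for candidate v: gcd(1, v). Preserves old gcd iff gcd(1, v) = 1.
  Option A: v=2, gcd(1,2)=1 -> preserves
  Option B: v=74, gcd(1,74)=1 -> preserves
  Option C: v=78, gcd(1,78)=1 -> preserves
  Option D: v=49, gcd(1,49)=1 -> preserves
  Option E: v=23, gcd(1,23)=1 -> preserves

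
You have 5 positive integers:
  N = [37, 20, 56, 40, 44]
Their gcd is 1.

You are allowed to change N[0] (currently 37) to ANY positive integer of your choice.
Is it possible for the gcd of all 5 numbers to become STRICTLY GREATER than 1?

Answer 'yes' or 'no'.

Answer: yes

Derivation:
Current gcd = 1
gcd of all OTHER numbers (without N[0]=37): gcd([20, 56, 40, 44]) = 4
The new gcd after any change is gcd(4, new_value).
This can be at most 4.
Since 4 > old gcd 1, the gcd CAN increase (e.g., set N[0] = 4).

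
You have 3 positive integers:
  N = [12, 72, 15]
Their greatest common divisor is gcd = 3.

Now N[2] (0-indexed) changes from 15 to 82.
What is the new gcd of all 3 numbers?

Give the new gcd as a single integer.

Numbers: [12, 72, 15], gcd = 3
Change: index 2, 15 -> 82
gcd of the OTHER numbers (without index 2): gcd([12, 72]) = 12
New gcd = gcd(g_others, new_val) = gcd(12, 82) = 2

Answer: 2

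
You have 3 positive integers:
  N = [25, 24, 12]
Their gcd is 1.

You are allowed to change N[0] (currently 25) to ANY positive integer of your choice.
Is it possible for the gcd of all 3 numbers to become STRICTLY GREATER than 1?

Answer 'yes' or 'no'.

Answer: yes

Derivation:
Current gcd = 1
gcd of all OTHER numbers (without N[0]=25): gcd([24, 12]) = 12
The new gcd after any change is gcd(12, new_value).
This can be at most 12.
Since 12 > old gcd 1, the gcd CAN increase (e.g., set N[0] = 12).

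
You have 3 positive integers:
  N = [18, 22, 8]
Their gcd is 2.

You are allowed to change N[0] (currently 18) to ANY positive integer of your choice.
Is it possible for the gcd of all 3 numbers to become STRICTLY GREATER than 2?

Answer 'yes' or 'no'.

Answer: no

Derivation:
Current gcd = 2
gcd of all OTHER numbers (without N[0]=18): gcd([22, 8]) = 2
The new gcd after any change is gcd(2, new_value).
This can be at most 2.
Since 2 = old gcd 2, the gcd can only stay the same or decrease.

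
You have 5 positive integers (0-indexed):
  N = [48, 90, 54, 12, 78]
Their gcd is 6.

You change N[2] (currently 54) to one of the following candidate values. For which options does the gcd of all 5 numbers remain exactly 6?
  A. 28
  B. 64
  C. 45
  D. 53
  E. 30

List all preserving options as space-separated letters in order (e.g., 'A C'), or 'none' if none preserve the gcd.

Old gcd = 6; gcd of others (without N[2]) = 6
New gcd for candidate v: gcd(6, v). Preserves old gcd iff gcd(6, v) = 6.
  Option A: v=28, gcd(6,28)=2 -> changes
  Option B: v=64, gcd(6,64)=2 -> changes
  Option C: v=45, gcd(6,45)=3 -> changes
  Option D: v=53, gcd(6,53)=1 -> changes
  Option E: v=30, gcd(6,30)=6 -> preserves

Answer: E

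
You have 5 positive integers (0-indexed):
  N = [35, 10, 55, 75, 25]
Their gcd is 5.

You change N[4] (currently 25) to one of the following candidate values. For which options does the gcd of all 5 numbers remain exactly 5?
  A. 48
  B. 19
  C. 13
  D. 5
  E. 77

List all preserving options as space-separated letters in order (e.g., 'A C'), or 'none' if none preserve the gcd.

Answer: D

Derivation:
Old gcd = 5; gcd of others (without N[4]) = 5
New gcd for candidate v: gcd(5, v). Preserves old gcd iff gcd(5, v) = 5.
  Option A: v=48, gcd(5,48)=1 -> changes
  Option B: v=19, gcd(5,19)=1 -> changes
  Option C: v=13, gcd(5,13)=1 -> changes
  Option D: v=5, gcd(5,5)=5 -> preserves
  Option E: v=77, gcd(5,77)=1 -> changes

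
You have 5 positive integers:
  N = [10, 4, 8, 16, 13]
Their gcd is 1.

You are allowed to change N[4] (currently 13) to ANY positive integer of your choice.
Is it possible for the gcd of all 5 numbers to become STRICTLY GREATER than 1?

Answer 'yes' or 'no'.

Current gcd = 1
gcd of all OTHER numbers (without N[4]=13): gcd([10, 4, 8, 16]) = 2
The new gcd after any change is gcd(2, new_value).
This can be at most 2.
Since 2 > old gcd 1, the gcd CAN increase (e.g., set N[4] = 2).

Answer: yes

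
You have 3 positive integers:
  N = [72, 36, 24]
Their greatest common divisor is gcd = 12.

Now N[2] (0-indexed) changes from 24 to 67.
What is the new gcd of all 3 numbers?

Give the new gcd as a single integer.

Answer: 1

Derivation:
Numbers: [72, 36, 24], gcd = 12
Change: index 2, 24 -> 67
gcd of the OTHER numbers (without index 2): gcd([72, 36]) = 36
New gcd = gcd(g_others, new_val) = gcd(36, 67) = 1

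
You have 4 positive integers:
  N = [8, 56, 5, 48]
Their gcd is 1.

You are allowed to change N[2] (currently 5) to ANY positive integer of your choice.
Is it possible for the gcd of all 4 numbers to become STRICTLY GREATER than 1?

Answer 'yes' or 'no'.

Answer: yes

Derivation:
Current gcd = 1
gcd of all OTHER numbers (without N[2]=5): gcd([8, 56, 48]) = 8
The new gcd after any change is gcd(8, new_value).
This can be at most 8.
Since 8 > old gcd 1, the gcd CAN increase (e.g., set N[2] = 8).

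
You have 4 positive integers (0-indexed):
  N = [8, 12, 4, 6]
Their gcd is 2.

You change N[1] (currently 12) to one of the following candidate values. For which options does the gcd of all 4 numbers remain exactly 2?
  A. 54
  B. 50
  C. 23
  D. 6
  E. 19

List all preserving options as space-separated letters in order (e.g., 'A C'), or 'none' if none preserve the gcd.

Old gcd = 2; gcd of others (without N[1]) = 2
New gcd for candidate v: gcd(2, v). Preserves old gcd iff gcd(2, v) = 2.
  Option A: v=54, gcd(2,54)=2 -> preserves
  Option B: v=50, gcd(2,50)=2 -> preserves
  Option C: v=23, gcd(2,23)=1 -> changes
  Option D: v=6, gcd(2,6)=2 -> preserves
  Option E: v=19, gcd(2,19)=1 -> changes

Answer: A B D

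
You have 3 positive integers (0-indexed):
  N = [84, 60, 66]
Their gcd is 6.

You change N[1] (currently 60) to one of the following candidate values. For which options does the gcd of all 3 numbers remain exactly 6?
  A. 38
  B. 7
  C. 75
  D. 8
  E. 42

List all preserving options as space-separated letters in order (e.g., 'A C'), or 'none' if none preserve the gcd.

Answer: E

Derivation:
Old gcd = 6; gcd of others (without N[1]) = 6
New gcd for candidate v: gcd(6, v). Preserves old gcd iff gcd(6, v) = 6.
  Option A: v=38, gcd(6,38)=2 -> changes
  Option B: v=7, gcd(6,7)=1 -> changes
  Option C: v=75, gcd(6,75)=3 -> changes
  Option D: v=8, gcd(6,8)=2 -> changes
  Option E: v=42, gcd(6,42)=6 -> preserves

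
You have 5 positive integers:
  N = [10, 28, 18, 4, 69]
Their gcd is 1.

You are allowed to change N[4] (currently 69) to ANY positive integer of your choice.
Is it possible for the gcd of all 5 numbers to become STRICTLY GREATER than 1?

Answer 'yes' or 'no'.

Current gcd = 1
gcd of all OTHER numbers (without N[4]=69): gcd([10, 28, 18, 4]) = 2
The new gcd after any change is gcd(2, new_value).
This can be at most 2.
Since 2 > old gcd 1, the gcd CAN increase (e.g., set N[4] = 2).

Answer: yes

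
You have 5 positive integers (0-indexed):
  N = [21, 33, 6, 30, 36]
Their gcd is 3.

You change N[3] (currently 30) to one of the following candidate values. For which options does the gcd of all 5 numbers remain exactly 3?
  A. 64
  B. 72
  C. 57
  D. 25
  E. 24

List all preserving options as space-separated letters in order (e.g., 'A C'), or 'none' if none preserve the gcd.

Old gcd = 3; gcd of others (without N[3]) = 3
New gcd for candidate v: gcd(3, v). Preserves old gcd iff gcd(3, v) = 3.
  Option A: v=64, gcd(3,64)=1 -> changes
  Option B: v=72, gcd(3,72)=3 -> preserves
  Option C: v=57, gcd(3,57)=3 -> preserves
  Option D: v=25, gcd(3,25)=1 -> changes
  Option E: v=24, gcd(3,24)=3 -> preserves

Answer: B C E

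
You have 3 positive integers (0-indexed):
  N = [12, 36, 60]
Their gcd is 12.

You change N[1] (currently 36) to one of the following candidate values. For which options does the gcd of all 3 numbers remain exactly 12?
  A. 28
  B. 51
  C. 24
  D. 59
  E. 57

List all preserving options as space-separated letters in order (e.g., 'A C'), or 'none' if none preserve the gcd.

Old gcd = 12; gcd of others (without N[1]) = 12
New gcd for candidate v: gcd(12, v). Preserves old gcd iff gcd(12, v) = 12.
  Option A: v=28, gcd(12,28)=4 -> changes
  Option B: v=51, gcd(12,51)=3 -> changes
  Option C: v=24, gcd(12,24)=12 -> preserves
  Option D: v=59, gcd(12,59)=1 -> changes
  Option E: v=57, gcd(12,57)=3 -> changes

Answer: C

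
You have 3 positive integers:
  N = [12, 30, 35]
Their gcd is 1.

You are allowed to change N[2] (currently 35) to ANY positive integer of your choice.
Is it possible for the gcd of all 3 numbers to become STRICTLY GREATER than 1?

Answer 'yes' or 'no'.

Current gcd = 1
gcd of all OTHER numbers (without N[2]=35): gcd([12, 30]) = 6
The new gcd after any change is gcd(6, new_value).
This can be at most 6.
Since 6 > old gcd 1, the gcd CAN increase (e.g., set N[2] = 6).

Answer: yes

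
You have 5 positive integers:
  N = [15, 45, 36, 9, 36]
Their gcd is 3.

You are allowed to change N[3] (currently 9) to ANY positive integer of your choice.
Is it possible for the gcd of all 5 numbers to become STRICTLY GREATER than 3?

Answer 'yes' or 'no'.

Current gcd = 3
gcd of all OTHER numbers (without N[3]=9): gcd([15, 45, 36, 36]) = 3
The new gcd after any change is gcd(3, new_value).
This can be at most 3.
Since 3 = old gcd 3, the gcd can only stay the same or decrease.

Answer: no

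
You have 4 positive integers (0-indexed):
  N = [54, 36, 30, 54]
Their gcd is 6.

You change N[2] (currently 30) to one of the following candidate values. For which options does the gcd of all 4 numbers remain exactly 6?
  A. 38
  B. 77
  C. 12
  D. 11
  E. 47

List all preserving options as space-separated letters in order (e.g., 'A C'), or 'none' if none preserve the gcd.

Answer: C

Derivation:
Old gcd = 6; gcd of others (without N[2]) = 18
New gcd for candidate v: gcd(18, v). Preserves old gcd iff gcd(18, v) = 6.
  Option A: v=38, gcd(18,38)=2 -> changes
  Option B: v=77, gcd(18,77)=1 -> changes
  Option C: v=12, gcd(18,12)=6 -> preserves
  Option D: v=11, gcd(18,11)=1 -> changes
  Option E: v=47, gcd(18,47)=1 -> changes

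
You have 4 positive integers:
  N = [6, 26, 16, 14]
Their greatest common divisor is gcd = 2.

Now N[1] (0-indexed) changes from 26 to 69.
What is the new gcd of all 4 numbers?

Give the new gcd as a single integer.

Answer: 1

Derivation:
Numbers: [6, 26, 16, 14], gcd = 2
Change: index 1, 26 -> 69
gcd of the OTHER numbers (without index 1): gcd([6, 16, 14]) = 2
New gcd = gcd(g_others, new_val) = gcd(2, 69) = 1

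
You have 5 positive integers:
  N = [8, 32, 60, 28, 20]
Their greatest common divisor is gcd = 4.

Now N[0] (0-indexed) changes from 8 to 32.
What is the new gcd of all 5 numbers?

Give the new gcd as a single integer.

Answer: 4

Derivation:
Numbers: [8, 32, 60, 28, 20], gcd = 4
Change: index 0, 8 -> 32
gcd of the OTHER numbers (without index 0): gcd([32, 60, 28, 20]) = 4
New gcd = gcd(g_others, new_val) = gcd(4, 32) = 4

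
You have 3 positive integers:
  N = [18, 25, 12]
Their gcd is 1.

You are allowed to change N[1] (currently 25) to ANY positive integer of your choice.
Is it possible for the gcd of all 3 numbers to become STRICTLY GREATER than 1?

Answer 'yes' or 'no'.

Current gcd = 1
gcd of all OTHER numbers (without N[1]=25): gcd([18, 12]) = 6
The new gcd after any change is gcd(6, new_value).
This can be at most 6.
Since 6 > old gcd 1, the gcd CAN increase (e.g., set N[1] = 6).

Answer: yes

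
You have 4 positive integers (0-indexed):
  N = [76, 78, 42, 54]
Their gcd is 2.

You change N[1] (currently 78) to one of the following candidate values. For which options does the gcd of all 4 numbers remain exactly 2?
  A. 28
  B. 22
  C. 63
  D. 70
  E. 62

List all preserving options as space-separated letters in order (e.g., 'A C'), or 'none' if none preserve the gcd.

Old gcd = 2; gcd of others (without N[1]) = 2
New gcd for candidate v: gcd(2, v). Preserves old gcd iff gcd(2, v) = 2.
  Option A: v=28, gcd(2,28)=2 -> preserves
  Option B: v=22, gcd(2,22)=2 -> preserves
  Option C: v=63, gcd(2,63)=1 -> changes
  Option D: v=70, gcd(2,70)=2 -> preserves
  Option E: v=62, gcd(2,62)=2 -> preserves

Answer: A B D E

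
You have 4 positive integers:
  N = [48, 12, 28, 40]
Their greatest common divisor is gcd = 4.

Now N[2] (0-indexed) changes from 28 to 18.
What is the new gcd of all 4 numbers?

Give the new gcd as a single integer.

Answer: 2

Derivation:
Numbers: [48, 12, 28, 40], gcd = 4
Change: index 2, 28 -> 18
gcd of the OTHER numbers (without index 2): gcd([48, 12, 40]) = 4
New gcd = gcd(g_others, new_val) = gcd(4, 18) = 2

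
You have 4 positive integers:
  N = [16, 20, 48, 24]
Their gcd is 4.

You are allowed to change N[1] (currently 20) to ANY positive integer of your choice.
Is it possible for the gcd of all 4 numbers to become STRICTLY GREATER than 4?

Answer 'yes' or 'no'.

Current gcd = 4
gcd of all OTHER numbers (without N[1]=20): gcd([16, 48, 24]) = 8
The new gcd after any change is gcd(8, new_value).
This can be at most 8.
Since 8 > old gcd 4, the gcd CAN increase (e.g., set N[1] = 8).

Answer: yes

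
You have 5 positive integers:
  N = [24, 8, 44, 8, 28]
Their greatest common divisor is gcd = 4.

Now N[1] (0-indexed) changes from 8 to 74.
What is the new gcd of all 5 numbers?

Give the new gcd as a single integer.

Numbers: [24, 8, 44, 8, 28], gcd = 4
Change: index 1, 8 -> 74
gcd of the OTHER numbers (without index 1): gcd([24, 44, 8, 28]) = 4
New gcd = gcd(g_others, new_val) = gcd(4, 74) = 2

Answer: 2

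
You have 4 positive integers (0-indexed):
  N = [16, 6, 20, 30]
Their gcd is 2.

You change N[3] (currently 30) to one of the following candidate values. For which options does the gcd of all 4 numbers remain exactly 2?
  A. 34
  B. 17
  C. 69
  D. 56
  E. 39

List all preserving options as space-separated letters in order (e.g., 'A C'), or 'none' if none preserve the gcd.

Answer: A D

Derivation:
Old gcd = 2; gcd of others (without N[3]) = 2
New gcd for candidate v: gcd(2, v). Preserves old gcd iff gcd(2, v) = 2.
  Option A: v=34, gcd(2,34)=2 -> preserves
  Option B: v=17, gcd(2,17)=1 -> changes
  Option C: v=69, gcd(2,69)=1 -> changes
  Option D: v=56, gcd(2,56)=2 -> preserves
  Option E: v=39, gcd(2,39)=1 -> changes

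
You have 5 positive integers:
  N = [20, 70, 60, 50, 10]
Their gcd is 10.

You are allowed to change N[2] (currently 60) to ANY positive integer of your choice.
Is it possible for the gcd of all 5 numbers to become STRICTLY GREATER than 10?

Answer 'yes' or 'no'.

Answer: no

Derivation:
Current gcd = 10
gcd of all OTHER numbers (without N[2]=60): gcd([20, 70, 50, 10]) = 10
The new gcd after any change is gcd(10, new_value).
This can be at most 10.
Since 10 = old gcd 10, the gcd can only stay the same or decrease.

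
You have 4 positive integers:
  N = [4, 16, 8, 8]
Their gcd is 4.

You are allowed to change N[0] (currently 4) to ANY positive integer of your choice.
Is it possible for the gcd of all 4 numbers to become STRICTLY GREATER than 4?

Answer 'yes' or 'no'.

Current gcd = 4
gcd of all OTHER numbers (without N[0]=4): gcd([16, 8, 8]) = 8
The new gcd after any change is gcd(8, new_value).
This can be at most 8.
Since 8 > old gcd 4, the gcd CAN increase (e.g., set N[0] = 8).

Answer: yes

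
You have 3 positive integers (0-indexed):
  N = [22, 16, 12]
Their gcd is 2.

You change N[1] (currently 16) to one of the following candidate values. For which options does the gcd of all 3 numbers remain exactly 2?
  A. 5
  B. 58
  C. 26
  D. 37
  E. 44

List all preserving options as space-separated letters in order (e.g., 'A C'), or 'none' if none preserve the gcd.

Old gcd = 2; gcd of others (without N[1]) = 2
New gcd for candidate v: gcd(2, v). Preserves old gcd iff gcd(2, v) = 2.
  Option A: v=5, gcd(2,5)=1 -> changes
  Option B: v=58, gcd(2,58)=2 -> preserves
  Option C: v=26, gcd(2,26)=2 -> preserves
  Option D: v=37, gcd(2,37)=1 -> changes
  Option E: v=44, gcd(2,44)=2 -> preserves

Answer: B C E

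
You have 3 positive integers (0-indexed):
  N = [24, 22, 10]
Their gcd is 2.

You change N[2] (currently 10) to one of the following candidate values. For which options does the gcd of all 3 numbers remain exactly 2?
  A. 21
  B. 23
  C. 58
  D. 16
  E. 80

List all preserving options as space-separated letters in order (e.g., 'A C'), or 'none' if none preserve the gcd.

Old gcd = 2; gcd of others (without N[2]) = 2
New gcd for candidate v: gcd(2, v). Preserves old gcd iff gcd(2, v) = 2.
  Option A: v=21, gcd(2,21)=1 -> changes
  Option B: v=23, gcd(2,23)=1 -> changes
  Option C: v=58, gcd(2,58)=2 -> preserves
  Option D: v=16, gcd(2,16)=2 -> preserves
  Option E: v=80, gcd(2,80)=2 -> preserves

Answer: C D E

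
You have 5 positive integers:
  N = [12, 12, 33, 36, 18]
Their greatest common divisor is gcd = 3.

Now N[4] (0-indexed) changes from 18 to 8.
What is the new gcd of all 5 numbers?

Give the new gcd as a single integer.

Numbers: [12, 12, 33, 36, 18], gcd = 3
Change: index 4, 18 -> 8
gcd of the OTHER numbers (without index 4): gcd([12, 12, 33, 36]) = 3
New gcd = gcd(g_others, new_val) = gcd(3, 8) = 1

Answer: 1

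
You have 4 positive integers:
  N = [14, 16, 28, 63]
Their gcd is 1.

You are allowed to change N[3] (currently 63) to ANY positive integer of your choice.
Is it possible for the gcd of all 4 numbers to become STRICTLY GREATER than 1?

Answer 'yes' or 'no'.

Current gcd = 1
gcd of all OTHER numbers (without N[3]=63): gcd([14, 16, 28]) = 2
The new gcd after any change is gcd(2, new_value).
This can be at most 2.
Since 2 > old gcd 1, the gcd CAN increase (e.g., set N[3] = 2).

Answer: yes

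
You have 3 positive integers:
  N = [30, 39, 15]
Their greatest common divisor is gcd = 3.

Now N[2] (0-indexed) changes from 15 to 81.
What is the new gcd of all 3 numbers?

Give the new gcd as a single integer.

Numbers: [30, 39, 15], gcd = 3
Change: index 2, 15 -> 81
gcd of the OTHER numbers (without index 2): gcd([30, 39]) = 3
New gcd = gcd(g_others, new_val) = gcd(3, 81) = 3

Answer: 3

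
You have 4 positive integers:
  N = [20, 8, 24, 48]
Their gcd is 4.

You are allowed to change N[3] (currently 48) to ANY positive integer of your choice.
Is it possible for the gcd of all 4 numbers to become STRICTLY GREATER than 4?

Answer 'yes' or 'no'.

Answer: no

Derivation:
Current gcd = 4
gcd of all OTHER numbers (without N[3]=48): gcd([20, 8, 24]) = 4
The new gcd after any change is gcd(4, new_value).
This can be at most 4.
Since 4 = old gcd 4, the gcd can only stay the same or decrease.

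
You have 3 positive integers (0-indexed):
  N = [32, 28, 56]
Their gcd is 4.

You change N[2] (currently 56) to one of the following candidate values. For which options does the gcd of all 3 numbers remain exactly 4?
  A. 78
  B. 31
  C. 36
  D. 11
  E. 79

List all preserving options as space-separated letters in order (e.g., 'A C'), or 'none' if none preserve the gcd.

Old gcd = 4; gcd of others (without N[2]) = 4
New gcd for candidate v: gcd(4, v). Preserves old gcd iff gcd(4, v) = 4.
  Option A: v=78, gcd(4,78)=2 -> changes
  Option B: v=31, gcd(4,31)=1 -> changes
  Option C: v=36, gcd(4,36)=4 -> preserves
  Option D: v=11, gcd(4,11)=1 -> changes
  Option E: v=79, gcd(4,79)=1 -> changes

Answer: C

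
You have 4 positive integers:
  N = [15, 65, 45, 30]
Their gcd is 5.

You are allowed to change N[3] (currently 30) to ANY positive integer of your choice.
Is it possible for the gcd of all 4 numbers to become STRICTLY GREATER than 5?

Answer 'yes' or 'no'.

Answer: no

Derivation:
Current gcd = 5
gcd of all OTHER numbers (without N[3]=30): gcd([15, 65, 45]) = 5
The new gcd after any change is gcd(5, new_value).
This can be at most 5.
Since 5 = old gcd 5, the gcd can only stay the same or decrease.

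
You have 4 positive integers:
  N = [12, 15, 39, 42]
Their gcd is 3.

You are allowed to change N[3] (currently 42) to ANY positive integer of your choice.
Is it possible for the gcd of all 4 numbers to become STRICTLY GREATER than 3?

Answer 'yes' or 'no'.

Current gcd = 3
gcd of all OTHER numbers (without N[3]=42): gcd([12, 15, 39]) = 3
The new gcd after any change is gcd(3, new_value).
This can be at most 3.
Since 3 = old gcd 3, the gcd can only stay the same or decrease.

Answer: no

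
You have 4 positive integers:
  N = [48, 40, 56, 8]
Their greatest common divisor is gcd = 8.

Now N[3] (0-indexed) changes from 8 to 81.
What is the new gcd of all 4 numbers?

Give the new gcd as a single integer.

Numbers: [48, 40, 56, 8], gcd = 8
Change: index 3, 8 -> 81
gcd of the OTHER numbers (without index 3): gcd([48, 40, 56]) = 8
New gcd = gcd(g_others, new_val) = gcd(8, 81) = 1

Answer: 1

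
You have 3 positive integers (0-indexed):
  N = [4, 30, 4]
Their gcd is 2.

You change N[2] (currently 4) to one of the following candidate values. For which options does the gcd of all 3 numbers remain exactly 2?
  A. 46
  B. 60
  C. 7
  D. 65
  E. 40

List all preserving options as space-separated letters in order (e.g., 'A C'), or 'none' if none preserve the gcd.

Answer: A B E

Derivation:
Old gcd = 2; gcd of others (without N[2]) = 2
New gcd for candidate v: gcd(2, v). Preserves old gcd iff gcd(2, v) = 2.
  Option A: v=46, gcd(2,46)=2 -> preserves
  Option B: v=60, gcd(2,60)=2 -> preserves
  Option C: v=7, gcd(2,7)=1 -> changes
  Option D: v=65, gcd(2,65)=1 -> changes
  Option E: v=40, gcd(2,40)=2 -> preserves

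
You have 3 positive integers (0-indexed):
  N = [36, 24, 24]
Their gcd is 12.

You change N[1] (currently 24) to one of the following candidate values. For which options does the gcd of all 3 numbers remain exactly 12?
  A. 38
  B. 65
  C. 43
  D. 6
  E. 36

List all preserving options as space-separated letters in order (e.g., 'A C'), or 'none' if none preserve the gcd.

Answer: E

Derivation:
Old gcd = 12; gcd of others (without N[1]) = 12
New gcd for candidate v: gcd(12, v). Preserves old gcd iff gcd(12, v) = 12.
  Option A: v=38, gcd(12,38)=2 -> changes
  Option B: v=65, gcd(12,65)=1 -> changes
  Option C: v=43, gcd(12,43)=1 -> changes
  Option D: v=6, gcd(12,6)=6 -> changes
  Option E: v=36, gcd(12,36)=12 -> preserves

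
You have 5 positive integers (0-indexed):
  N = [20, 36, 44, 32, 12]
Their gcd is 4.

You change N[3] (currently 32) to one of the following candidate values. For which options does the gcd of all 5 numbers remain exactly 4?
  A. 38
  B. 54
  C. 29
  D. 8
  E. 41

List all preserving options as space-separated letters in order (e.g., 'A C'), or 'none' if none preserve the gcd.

Answer: D

Derivation:
Old gcd = 4; gcd of others (without N[3]) = 4
New gcd for candidate v: gcd(4, v). Preserves old gcd iff gcd(4, v) = 4.
  Option A: v=38, gcd(4,38)=2 -> changes
  Option B: v=54, gcd(4,54)=2 -> changes
  Option C: v=29, gcd(4,29)=1 -> changes
  Option D: v=8, gcd(4,8)=4 -> preserves
  Option E: v=41, gcd(4,41)=1 -> changes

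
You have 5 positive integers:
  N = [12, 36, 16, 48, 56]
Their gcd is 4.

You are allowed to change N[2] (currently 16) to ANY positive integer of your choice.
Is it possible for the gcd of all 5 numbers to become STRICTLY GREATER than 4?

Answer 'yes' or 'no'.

Answer: no

Derivation:
Current gcd = 4
gcd of all OTHER numbers (without N[2]=16): gcd([12, 36, 48, 56]) = 4
The new gcd after any change is gcd(4, new_value).
This can be at most 4.
Since 4 = old gcd 4, the gcd can only stay the same or decrease.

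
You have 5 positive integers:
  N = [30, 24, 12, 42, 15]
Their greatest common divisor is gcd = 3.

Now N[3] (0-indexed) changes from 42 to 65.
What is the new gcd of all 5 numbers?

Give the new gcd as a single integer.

Answer: 1

Derivation:
Numbers: [30, 24, 12, 42, 15], gcd = 3
Change: index 3, 42 -> 65
gcd of the OTHER numbers (without index 3): gcd([30, 24, 12, 15]) = 3
New gcd = gcd(g_others, new_val) = gcd(3, 65) = 1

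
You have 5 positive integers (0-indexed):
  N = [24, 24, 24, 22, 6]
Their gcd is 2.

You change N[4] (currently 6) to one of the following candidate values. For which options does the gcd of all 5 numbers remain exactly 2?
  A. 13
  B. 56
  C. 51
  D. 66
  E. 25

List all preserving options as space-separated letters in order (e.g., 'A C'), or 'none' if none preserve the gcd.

Old gcd = 2; gcd of others (without N[4]) = 2
New gcd for candidate v: gcd(2, v). Preserves old gcd iff gcd(2, v) = 2.
  Option A: v=13, gcd(2,13)=1 -> changes
  Option B: v=56, gcd(2,56)=2 -> preserves
  Option C: v=51, gcd(2,51)=1 -> changes
  Option D: v=66, gcd(2,66)=2 -> preserves
  Option E: v=25, gcd(2,25)=1 -> changes

Answer: B D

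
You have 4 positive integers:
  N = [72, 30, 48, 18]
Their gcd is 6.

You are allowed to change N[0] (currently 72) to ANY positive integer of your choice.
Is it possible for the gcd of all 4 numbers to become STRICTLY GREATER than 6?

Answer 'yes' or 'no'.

Current gcd = 6
gcd of all OTHER numbers (without N[0]=72): gcd([30, 48, 18]) = 6
The new gcd after any change is gcd(6, new_value).
This can be at most 6.
Since 6 = old gcd 6, the gcd can only stay the same or decrease.

Answer: no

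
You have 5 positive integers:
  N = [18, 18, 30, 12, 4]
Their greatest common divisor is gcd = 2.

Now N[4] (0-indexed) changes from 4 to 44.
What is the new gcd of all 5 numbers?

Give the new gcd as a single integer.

Numbers: [18, 18, 30, 12, 4], gcd = 2
Change: index 4, 4 -> 44
gcd of the OTHER numbers (without index 4): gcd([18, 18, 30, 12]) = 6
New gcd = gcd(g_others, new_val) = gcd(6, 44) = 2

Answer: 2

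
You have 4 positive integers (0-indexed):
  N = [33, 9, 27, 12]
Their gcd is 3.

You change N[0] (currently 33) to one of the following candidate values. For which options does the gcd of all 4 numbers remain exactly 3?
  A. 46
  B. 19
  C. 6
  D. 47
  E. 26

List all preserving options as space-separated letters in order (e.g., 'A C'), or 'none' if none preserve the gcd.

Answer: C

Derivation:
Old gcd = 3; gcd of others (without N[0]) = 3
New gcd for candidate v: gcd(3, v). Preserves old gcd iff gcd(3, v) = 3.
  Option A: v=46, gcd(3,46)=1 -> changes
  Option B: v=19, gcd(3,19)=1 -> changes
  Option C: v=6, gcd(3,6)=3 -> preserves
  Option D: v=47, gcd(3,47)=1 -> changes
  Option E: v=26, gcd(3,26)=1 -> changes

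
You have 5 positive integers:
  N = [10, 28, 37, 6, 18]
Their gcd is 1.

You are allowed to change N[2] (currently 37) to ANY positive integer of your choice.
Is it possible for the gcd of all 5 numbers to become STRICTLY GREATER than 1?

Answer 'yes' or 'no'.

Answer: yes

Derivation:
Current gcd = 1
gcd of all OTHER numbers (without N[2]=37): gcd([10, 28, 6, 18]) = 2
The new gcd after any change is gcd(2, new_value).
This can be at most 2.
Since 2 > old gcd 1, the gcd CAN increase (e.g., set N[2] = 2).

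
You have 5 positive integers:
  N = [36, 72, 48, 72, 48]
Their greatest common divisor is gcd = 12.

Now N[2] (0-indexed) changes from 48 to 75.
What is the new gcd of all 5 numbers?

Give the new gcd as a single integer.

Numbers: [36, 72, 48, 72, 48], gcd = 12
Change: index 2, 48 -> 75
gcd of the OTHER numbers (without index 2): gcd([36, 72, 72, 48]) = 12
New gcd = gcd(g_others, new_val) = gcd(12, 75) = 3

Answer: 3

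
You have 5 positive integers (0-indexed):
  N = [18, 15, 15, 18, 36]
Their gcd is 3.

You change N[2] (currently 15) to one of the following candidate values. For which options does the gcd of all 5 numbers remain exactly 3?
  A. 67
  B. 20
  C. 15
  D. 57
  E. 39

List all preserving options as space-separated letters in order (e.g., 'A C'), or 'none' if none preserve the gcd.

Answer: C D E

Derivation:
Old gcd = 3; gcd of others (without N[2]) = 3
New gcd for candidate v: gcd(3, v). Preserves old gcd iff gcd(3, v) = 3.
  Option A: v=67, gcd(3,67)=1 -> changes
  Option B: v=20, gcd(3,20)=1 -> changes
  Option C: v=15, gcd(3,15)=3 -> preserves
  Option D: v=57, gcd(3,57)=3 -> preserves
  Option E: v=39, gcd(3,39)=3 -> preserves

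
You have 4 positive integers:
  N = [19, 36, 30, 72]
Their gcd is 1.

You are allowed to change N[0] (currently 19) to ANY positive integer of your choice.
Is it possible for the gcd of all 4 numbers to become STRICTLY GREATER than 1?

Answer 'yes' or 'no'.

Current gcd = 1
gcd of all OTHER numbers (without N[0]=19): gcd([36, 30, 72]) = 6
The new gcd after any change is gcd(6, new_value).
This can be at most 6.
Since 6 > old gcd 1, the gcd CAN increase (e.g., set N[0] = 6).

Answer: yes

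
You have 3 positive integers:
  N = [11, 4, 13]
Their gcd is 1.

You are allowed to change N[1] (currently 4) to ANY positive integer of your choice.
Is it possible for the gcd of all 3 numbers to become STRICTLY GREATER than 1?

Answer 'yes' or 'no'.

Answer: no

Derivation:
Current gcd = 1
gcd of all OTHER numbers (without N[1]=4): gcd([11, 13]) = 1
The new gcd after any change is gcd(1, new_value).
This can be at most 1.
Since 1 = old gcd 1, the gcd can only stay the same or decrease.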